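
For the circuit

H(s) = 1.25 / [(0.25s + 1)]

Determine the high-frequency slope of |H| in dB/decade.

Each pole contributes −20 dB/decade at high frequency; each zero contributes +20 dB/decade.
Net: 0 zero(s) − 1 pole(s) → -20 dB/decade.

-20 dB/decade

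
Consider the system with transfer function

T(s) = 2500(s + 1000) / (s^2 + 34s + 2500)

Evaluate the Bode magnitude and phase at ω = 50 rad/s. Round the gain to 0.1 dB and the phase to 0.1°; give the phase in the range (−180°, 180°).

At s = jω = j50:
zero (s+1000): 1000 + j50 → |·| = √(1000²+50²) = √1002500 ≈ 1001.2, ∠ = arctan(50/1000) ≈ 2.86°
quadratic: (j50)² + 34·j50 + 2500 = 0 + j1700 → |·| ≈ 1700, ∠ ≈ 90.00°
|T| = 2500 · 1001.2 / 1700 ≈ 1472.4
Gain = 20 log₁₀(1472.4) ≈ 63.36 dB
∠T = 2.86° − 90.00° = -87.14°

63.4 dB, -87.1°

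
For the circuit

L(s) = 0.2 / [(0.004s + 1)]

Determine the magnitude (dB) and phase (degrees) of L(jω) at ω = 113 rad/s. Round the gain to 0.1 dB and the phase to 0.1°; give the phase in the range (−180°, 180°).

-14.8 dB, -24.3°

At ω = 113 rad/s:
pole (1 + j113·0.004) = 1 + j0.452 → |·| ≈ 1.0974, ∠ ≈ 24.32°
|L| = 0.2 · 1 / (1.0974) ≈ 0.18225
Gain = 20 log₁₀(0.18225) ≈ -14.79 dB
∠L = (0°) − (24.32°) = -24.32°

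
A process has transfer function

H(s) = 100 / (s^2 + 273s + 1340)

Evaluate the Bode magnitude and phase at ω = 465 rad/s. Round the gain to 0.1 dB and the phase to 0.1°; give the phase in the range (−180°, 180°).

Substitute s = j465:
Numerator: 100 = 100 + j0
Denominator: (j465)^2 + 273(j465) + 1340 = -214885 + j126945
|N| = √(100² + 0²) ≈ 100, ∠N ≈ 0.00°
|D| = √(214885² + 126945²) ≈ 2.4958e+05, ∠D ≈ 149.43°
|H| = 100 / 2.4958e+05 ≈ 0.00040067
Gain = 20 log₁₀(0.00040067) ≈ -67.94 dB
∠H = 0.00° − 149.43° = -149.43°

-67.9 dB, -149.4°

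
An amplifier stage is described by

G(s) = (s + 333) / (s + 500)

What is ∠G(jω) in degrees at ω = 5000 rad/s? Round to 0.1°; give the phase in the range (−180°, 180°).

1.9°

At s = jω = j5000:
zero (s+333): 333 + j5000 → |·| = √(333²+5000²) = √25110889 ≈ 5011.1, ∠ = arctan(5000/333) ≈ 86.19°
pole (s+500): 500 + j5000 → |·| = √(500²+5000²) = √25250000 ≈ 5024.9, ∠ = arctan(5000/500) ≈ 84.29°
∠G = 86.19° − 84.29° = 1.90°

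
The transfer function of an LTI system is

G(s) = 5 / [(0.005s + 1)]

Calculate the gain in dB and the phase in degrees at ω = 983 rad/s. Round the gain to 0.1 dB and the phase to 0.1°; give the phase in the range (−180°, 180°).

At ω = 983 rad/s:
pole (1 + j983·0.005) = 1 + j4.915 → |·| ≈ 5.0157, ∠ ≈ 78.50°
|G| = 5 · 1 / (5.0157) ≈ 0.99687
Gain = 20 log₁₀(0.99687) ≈ -0.03 dB
∠G = (0°) − (78.50°) = -78.50°

-0.0 dB, -78.5°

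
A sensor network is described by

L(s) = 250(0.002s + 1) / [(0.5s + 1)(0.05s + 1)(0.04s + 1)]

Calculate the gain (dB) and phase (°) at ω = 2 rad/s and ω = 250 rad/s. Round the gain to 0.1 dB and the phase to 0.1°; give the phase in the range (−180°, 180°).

At ω = 2 rad/s:
zero (1 + j2·0.002) = 1 + j0.004 → |·| ≈ 1, ∠ ≈ 0.23°
pole (1 + j2·0.5) = 1 + j1 → |·| ≈ 1.4142, ∠ ≈ 45.00°
pole (1 + j2·0.05) = 1 + j0.1 → |·| ≈ 1.005, ∠ ≈ 5.71°
pole (1 + j2·0.04) = 1 + j0.08 → |·| ≈ 1.0032, ∠ ≈ 4.57°
|L| = 250 · 1 / (1.4142 · 1.005 · 1.0032) ≈ 175.34
Gain = 20 log₁₀(175.34) ≈ 44.88 dB
∠L = (0.23°) − (45.00° + 5.71° + 4.57°) = -55.05°

At ω = 250 rad/s:
zero (1 + j250·0.002) = 1 + j0.5 → |·| ≈ 1.118, ∠ ≈ 26.57°
pole (1 + j250·0.5) = 1 + j125 → |·| ≈ 125, ∠ ≈ 89.54°
pole (1 + j250·0.05) = 1 + j12.5 → |·| ≈ 12.54, ∠ ≈ 85.43°
pole (1 + j250·0.04) = 1 + j10 → |·| ≈ 10.05, ∠ ≈ 84.29°
|L| = 250 · 1.118 / (125 · 12.54 · 10.05) ≈ 0.017742
Gain = 20 log₁₀(0.017742) ≈ -35.02 dB
∠L = (26.57°) − (89.54° + 85.43° + 84.29°) = -232.69° ≡ 127.31° (principal value)

ω = 2: 44.9 dB, -55.1°; ω = 250: -35.0 dB, 127.3°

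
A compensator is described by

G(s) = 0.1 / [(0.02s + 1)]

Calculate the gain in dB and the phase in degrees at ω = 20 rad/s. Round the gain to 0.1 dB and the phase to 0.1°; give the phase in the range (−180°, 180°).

-20.6 dB, -21.8°

At ω = 20 rad/s:
pole (1 + j20·0.02) = 1 + j0.4 → |·| ≈ 1.077, ∠ ≈ 21.80°
|G| = 0.1 · 1 / (1.077) ≈ 0.092851
Gain = 20 log₁₀(0.092851) ≈ -20.64 dB
∠G = (0°) − (21.80°) = -21.80°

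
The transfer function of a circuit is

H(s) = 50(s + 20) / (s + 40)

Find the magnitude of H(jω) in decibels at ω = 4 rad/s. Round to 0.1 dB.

At s = jω = j4:
zero (s+20): 20 + j4 → |·| = √(20²+4²) = √416 ≈ 20.396, ∠ = arctan(4/20) ≈ 11.31°
pole (s+40): 40 + j4 → |·| = √(40²+4²) = √1616 ≈ 40.2, ∠ = arctan(4/40) ≈ 5.71°
|H| = 50 · 20.396 / 40.2 ≈ 25.368
Gain = 20 log₁₀(25.368) ≈ 28.09 dB

28.1 dB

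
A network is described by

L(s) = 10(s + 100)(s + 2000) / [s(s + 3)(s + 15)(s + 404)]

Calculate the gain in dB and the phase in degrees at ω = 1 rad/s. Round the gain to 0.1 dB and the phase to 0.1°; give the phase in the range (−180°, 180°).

40.4 dB, -111.8°

At s = jω = j1:
zero (s+100): 100 + j1 → |·| = √(100²+1²) = √10001 ≈ 100, ∠ = arctan(1/100) ≈ 0.57°
zero (s+2000): 2000 + j1 → |·| = √(2000²+1²) = √4000001 ≈ 2000, ∠ = arctan(1/2000) ≈ 0.03°
pole (s+3): 3 + j1 → |·| = √(3²+1²) = √10 ≈ 3.1623, ∠ = arctan(1/3) ≈ 18.43°
pole (s+15): 15 + j1 → |·| = √(15²+1²) = √226 ≈ 15.033, ∠ = arctan(1/15) ≈ 3.81°
pole (s+404): 404 + j1 → |·| = √(404²+1²) = √163217 ≈ 404, ∠ = arctan(1/404) ≈ 0.14°
pole at origin: |s| = 1, ∠ = 90.00° (in denominator)
|L| = 10 · 2e+05 / 19206 ≈ 104.13
Gain = 20 log₁₀(104.13) ≈ 40.35 dB
∠L = 0.60° − 112.38° = -111.78°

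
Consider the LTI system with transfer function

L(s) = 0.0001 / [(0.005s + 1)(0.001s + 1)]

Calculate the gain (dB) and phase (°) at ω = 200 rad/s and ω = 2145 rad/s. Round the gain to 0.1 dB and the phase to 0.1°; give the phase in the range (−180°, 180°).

ω = 200: -83.2 dB, -56.3°; ω = 2145: -108.1 dB, -149.7°

At ω = 200 rad/s:
pole (1 + j200·0.005) = 1 + j1 → |·| ≈ 1.4142, ∠ ≈ 45.00°
pole (1 + j200·0.001) = 1 + j0.2 → |·| ≈ 1.0198, ∠ ≈ 11.31°
|L| = 0.0001 · 1 / (1.4142 · 1.0198) ≈ 6.9338e-05
Gain = 20 log₁₀(6.9338e-05) ≈ -83.18 dB
∠L = (0°) − (45.00° + 11.31°) = -56.31°

At ω = 2145 rad/s:
pole (1 + j2145·0.005) = 1 + j10.725 → |·| ≈ 10.772, ∠ ≈ 84.67°
pole (1 + j2145·0.001) = 1 + j2.145 → |·| ≈ 2.3666, ∠ ≈ 65.01°
|L| = 0.0001 · 1 / (10.772 · 2.3666) ≈ 3.9226e-06
Gain = 20 log₁₀(3.9226e-06) ≈ -108.13 dB
∠L = (0°) − (84.67° + 65.01°) = -149.68°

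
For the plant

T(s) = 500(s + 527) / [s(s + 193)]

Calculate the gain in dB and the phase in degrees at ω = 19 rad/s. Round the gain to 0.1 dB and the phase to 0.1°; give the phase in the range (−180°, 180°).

At s = jω = j19:
zero (s+527): 527 + j19 → |·| = √(527²+19²) = √278090 ≈ 527.34, ∠ = arctan(19/527) ≈ 2.06°
pole (s+193): 193 + j19 → |·| = √(193²+19²) = √37610 ≈ 193.93, ∠ = arctan(19/193) ≈ 5.62°
pole at origin: |s| = 19, ∠ = 90.00° (in denominator)
|T| = 500 · 527.34 / 3684.7 ≈ 71.558
Gain = 20 log₁₀(71.558) ≈ 37.09 dB
∠T = 2.06° − 95.62° = -93.56°

37.1 dB, -93.6°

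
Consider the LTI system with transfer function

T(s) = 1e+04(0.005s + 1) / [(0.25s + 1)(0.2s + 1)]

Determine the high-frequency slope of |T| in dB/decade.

-20 dB/decade

Each pole contributes −20 dB/decade at high frequency; each zero contributes +20 dB/decade.
Net: 1 zero(s) − 2 pole(s) → -20 dB/decade.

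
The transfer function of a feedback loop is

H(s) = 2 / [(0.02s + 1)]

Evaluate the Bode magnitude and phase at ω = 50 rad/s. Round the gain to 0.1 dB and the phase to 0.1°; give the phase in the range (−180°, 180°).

At ω = 50 rad/s:
pole (1 + j50·0.02) = 1 + j1 → |·| ≈ 1.4142, ∠ ≈ 45.00°
|H| = 2 · 1 / (1.4142) ≈ 1.4142
Gain = 20 log₁₀(1.4142) ≈ 3.01 dB
∠H = (0°) − (45.00°) = -45.00°

3.0 dB, -45.0°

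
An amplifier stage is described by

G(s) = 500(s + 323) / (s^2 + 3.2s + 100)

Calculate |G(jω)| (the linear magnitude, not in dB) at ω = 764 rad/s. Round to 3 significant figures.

At s = jω = j764:
zero (s+323): 323 + j764 → |·| = √(323²+764²) = √688025 ≈ 829.47, ∠ = arctan(764/323) ≈ 67.08°
quadratic: (j764)² + 3.2·j764 + 100 = -583596 + j2444.8 → |·| ≈ 5.836e+05, ∠ ≈ 179.76°
|G| = 500 · 829.47 / 5.836e+05 ≈ 0.71065

0.711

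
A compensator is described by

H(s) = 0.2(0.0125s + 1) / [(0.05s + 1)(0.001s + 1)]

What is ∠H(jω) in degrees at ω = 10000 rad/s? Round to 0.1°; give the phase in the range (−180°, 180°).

-84.6°

At ω = 10000 rad/s:
zero (1 + j10000·0.0125) = 1 + j125 → |·| ≈ 125, ∠ ≈ 89.54°
pole (1 + j10000·0.05) = 1 + j500 → |·| ≈ 500, ∠ ≈ 89.89°
pole (1 + j10000·0.001) = 1 + j10 → |·| ≈ 10.05, ∠ ≈ 84.29°
∠H = (89.54°) − (89.89° + 84.29°) = -84.64°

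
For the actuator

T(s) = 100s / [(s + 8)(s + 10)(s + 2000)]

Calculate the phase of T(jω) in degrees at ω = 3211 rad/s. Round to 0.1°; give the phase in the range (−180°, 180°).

-147.8°

At s = jω = j3211:
zero at origin: s = j3211 → |·| = 3211, ∠ = 90.00°
pole (s+8): 8 + j3211 → |·| = √(8²+3211²) = √10310585 ≈ 3211, ∠ = arctan(3211/8) ≈ 89.86°
pole (s+10): 10 + j3211 → |·| = √(10²+3211²) = √10310621 ≈ 3211, ∠ = arctan(3211/10) ≈ 89.82°
pole (s+2000): 2000 + j3211 → |·| = √(2000²+3211²) = √14310521 ≈ 3782.9, ∠ = arctan(3211/2000) ≈ 58.08°
∠T = 90.00° − 237.76° = -147.76°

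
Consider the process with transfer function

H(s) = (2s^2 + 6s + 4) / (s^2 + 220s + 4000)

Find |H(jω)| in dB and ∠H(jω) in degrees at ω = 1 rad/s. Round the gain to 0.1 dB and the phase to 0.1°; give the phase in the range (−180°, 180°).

-56.0 dB, 68.4°

Substitute s = j1:
Numerator: 2(j1)^2 + 6(j1) + 4 = 2 + j6
Denominator: (j1)^2 + 220(j1) + 4000 = 3999 + j220
|N| = √(2² + 6²) ≈ 6.3246, ∠N ≈ 71.57°
|D| = √(3999² + 220²) ≈ 4005, ∠D ≈ 3.15°
|H| = 6.3246 / 4005 ≈ 0.0015792
Gain = 20 log₁₀(0.0015792) ≈ -56.03 dB
∠H = 71.57° − 3.15° = 68.42°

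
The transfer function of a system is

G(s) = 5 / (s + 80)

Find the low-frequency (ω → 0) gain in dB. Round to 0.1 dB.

G(0) = 5 / (80) = 0.0625
20 log₁₀(0.0625) ≈ -24.08 dB

-24.1 dB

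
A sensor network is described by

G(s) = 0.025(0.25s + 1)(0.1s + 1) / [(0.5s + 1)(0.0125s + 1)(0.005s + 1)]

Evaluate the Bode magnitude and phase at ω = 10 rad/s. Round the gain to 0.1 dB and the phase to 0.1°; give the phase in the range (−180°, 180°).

At ω = 10 rad/s:
zero (1 + j10·0.25) = 1 + j2.5 → |·| ≈ 2.6926, ∠ ≈ 68.20°
zero (1 + j10·0.1) = 1 + j1 → |·| ≈ 1.4142, ∠ ≈ 45.00°
pole (1 + j10·0.5) = 1 + j5 → |·| ≈ 5.099, ∠ ≈ 78.69°
pole (1 + j10·0.0125) = 1 + j0.125 → |·| ≈ 1.0078, ∠ ≈ 7.13°
pole (1 + j10·0.005) = 1 + j0.05 → |·| ≈ 1.0012, ∠ ≈ 2.86°
|G| = 0.025 · 2.6926 · 1.4142 / (5.099 · 1.0078 · 1.0012) ≈ 0.018503
Gain = 20 log₁₀(0.018503) ≈ -34.66 dB
∠G = (68.20° + 45.00°) − (78.69° + 7.13° + 2.86°) = 24.52°

-34.7 dB, 24.5°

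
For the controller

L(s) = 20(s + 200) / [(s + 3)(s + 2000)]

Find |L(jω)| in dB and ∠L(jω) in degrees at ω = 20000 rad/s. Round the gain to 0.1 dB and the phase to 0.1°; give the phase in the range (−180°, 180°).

-60.0 dB, -84.9°

At s = jω = j20000:
zero (s+200): 200 + j20000 → |·| = √(200²+20000²) = √400040000 ≈ 20001, ∠ = arctan(20000/200) ≈ 89.43°
pole (s+3): 3 + j20000 → |·| = √(3²+20000²) = √400000009 ≈ 20000, ∠ = arctan(20000/3) ≈ 89.99°
pole (s+2000): 2000 + j20000 → |·| = √(2000²+20000²) = √404000000 ≈ 20100, ∠ = arctan(20000/2000) ≈ 84.29°
|L| = 20 · 20001 / 4.02e+08 ≈ 0.00099507
Gain = 20 log₁₀(0.00099507) ≈ -60.04 dB
∠L = 89.43° − 174.28° = -84.85°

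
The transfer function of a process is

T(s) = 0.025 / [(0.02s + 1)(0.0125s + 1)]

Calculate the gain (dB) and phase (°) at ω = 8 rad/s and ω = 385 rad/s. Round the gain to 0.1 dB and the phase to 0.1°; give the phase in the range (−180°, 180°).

At ω = 8 rad/s:
pole (1 + j8·0.02) = 1 + j0.16 → |·| ≈ 1.0127, ∠ ≈ 9.09°
pole (1 + j8·0.0125) = 1 + j0.1 → |·| ≈ 1.005, ∠ ≈ 5.71°
|T| = 0.025 · 1 / (1.0127 · 1.005) ≈ 0.024564
Gain = 20 log₁₀(0.024564) ≈ -32.19 dB
∠T = (0°) − (9.09° + 5.71°) = -14.80°

At ω = 385 rad/s:
pole (1 + j385·0.02) = 1 + j7.7 → |·| ≈ 7.7647, ∠ ≈ 82.60°
pole (1 + j385·0.0125) = 1 + j4.8125 → |·| ≈ 4.9153, ∠ ≈ 78.26°
|T| = 0.025 · 1 / (7.7647 · 4.9153) ≈ 0.00065504
Gain = 20 log₁₀(0.00065504) ≈ -63.67 dB
∠T = (0°) − (82.60° + 78.26°) = -160.86°

ω = 8: -32.2 dB, -14.8°; ω = 385: -63.7 dB, -160.9°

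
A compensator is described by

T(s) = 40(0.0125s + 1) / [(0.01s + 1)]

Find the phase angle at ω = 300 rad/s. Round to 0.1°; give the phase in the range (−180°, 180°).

3.5°

At ω = 300 rad/s:
zero (1 + j300·0.0125) = 1 + j3.75 → |·| ≈ 3.881, ∠ ≈ 75.07°
pole (1 + j300·0.01) = 1 + j3 → |·| ≈ 3.1623, ∠ ≈ 71.57°
∠T = (75.07°) − (71.57°) = 3.50°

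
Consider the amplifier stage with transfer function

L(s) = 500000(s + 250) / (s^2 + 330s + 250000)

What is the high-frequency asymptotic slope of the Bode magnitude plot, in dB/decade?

Each pole contributes −20 dB/decade at high frequency; each zero contributes +20 dB/decade.
Net: 1 zero(s) − 2 pole(s) → -20 dB/decade.

-20 dB/decade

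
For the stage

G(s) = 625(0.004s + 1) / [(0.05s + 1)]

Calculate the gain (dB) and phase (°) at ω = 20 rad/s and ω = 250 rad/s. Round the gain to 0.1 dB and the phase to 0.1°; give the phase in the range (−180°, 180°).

ω = 20: 52.9 dB, -40.4°; ω = 250: 37.0 dB, -40.4°

At ω = 20 rad/s:
zero (1 + j20·0.004) = 1 + j0.08 → |·| ≈ 1.0032, ∠ ≈ 4.57°
pole (1 + j20·0.05) = 1 + j1 → |·| ≈ 1.4142, ∠ ≈ 45.00°
|G| = 625 · 1.0032 / (1.4142) ≈ 443.36
Gain = 20 log₁₀(443.36) ≈ 52.94 dB
∠G = (4.57°) − (45.00°) = -40.43°

At ω = 250 rad/s:
zero (1 + j250·0.004) = 1 + j1 → |·| ≈ 1.4142, ∠ ≈ 45.00°
pole (1 + j250·0.05) = 1 + j12.5 → |·| ≈ 12.54, ∠ ≈ 85.43°
|G| = 625 · 1.4142 / (12.54) ≈ 70.484
Gain = 20 log₁₀(70.484) ≈ 36.96 dB
∠G = (45.00°) − (85.43°) = -40.43°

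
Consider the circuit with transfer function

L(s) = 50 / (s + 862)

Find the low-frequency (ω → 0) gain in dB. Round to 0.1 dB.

-24.7 dB

L(0) = 50 / 862 ≈ 0.058005
20 log₁₀(0.058005) ≈ -24.73 dB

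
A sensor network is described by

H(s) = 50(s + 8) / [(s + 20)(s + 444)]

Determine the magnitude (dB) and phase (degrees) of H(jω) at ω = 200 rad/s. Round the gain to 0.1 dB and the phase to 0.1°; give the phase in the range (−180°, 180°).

At s = jω = j200:
zero (s+8): 8 + j200 → |·| = √(8²+200²) = √40064 ≈ 200.16, ∠ = arctan(200/8) ≈ 87.71°
pole (s+20): 20 + j200 → |·| = √(20²+200²) = √40400 ≈ 201, ∠ = arctan(200/20) ≈ 84.29°
pole (s+444): 444 + j200 → |·| = √(444²+200²) = √237136 ≈ 486.97, ∠ = arctan(200/444) ≈ 24.25°
|H| = 50 · 200.16 / 97881 ≈ 0.10225
Gain = 20 log₁₀(0.10225) ≈ -19.81 dB
∠H = 87.71° − 108.54° = -20.83°

-19.8 dB, -20.8°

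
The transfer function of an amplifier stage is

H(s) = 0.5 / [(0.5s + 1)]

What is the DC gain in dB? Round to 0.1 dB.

H(0) = 0.5 · 1 / 1 = 0.5
20 log₁₀(0.5) ≈ -6.02 dB

-6.0 dB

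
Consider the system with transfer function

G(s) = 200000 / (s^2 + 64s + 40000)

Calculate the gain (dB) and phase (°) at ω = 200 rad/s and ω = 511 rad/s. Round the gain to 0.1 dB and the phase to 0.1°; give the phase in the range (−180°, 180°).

ω = 200: 23.9 dB, -90.0°; ω = 511: -1.0 dB, -171.6°

At s = jω = j200:
quadratic: (j200)² + 64·j200 + 40000 = 0 + j12800 → |·| ≈ 12800, ∠ ≈ 90.00°
|G| = 200000 / 12800 ≈ 15.625
Gain = 20 log₁₀(15.625) ≈ 23.88 dB
∠G = 0.00° − 90.00° = -90.00°

At s = jω = j511:
quadratic: (j511)² + 64·j511 + 40000 = -221121 + j32704 → |·| ≈ 2.2353e+05, ∠ ≈ 171.59°
|G| = 200000 / 2.2353e+05 ≈ 0.89473
Gain = 20 log₁₀(0.89473) ≈ -0.97 dB
∠G = 0.00° − 171.59° = -171.59°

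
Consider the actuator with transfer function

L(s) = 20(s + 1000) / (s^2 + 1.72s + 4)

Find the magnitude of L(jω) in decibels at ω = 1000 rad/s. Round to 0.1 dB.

At s = jω = j1000:
zero (s+1000): 1000 + j1000 → |·| = √(1000²+1000²) = √2000000 ≈ 1414.2, ∠ = arctan(1000/1000) ≈ 45.00°
quadratic: (j1000)² + 1.72·j1000 + 4 = -999996 + j1720 → |·| ≈ 1e+06, ∠ ≈ 179.90°
|L| = 20 · 1414.2 / 1e+06 ≈ 0.028284
Gain = 20 log₁₀(0.028284) ≈ -30.97 dB

-31.0 dB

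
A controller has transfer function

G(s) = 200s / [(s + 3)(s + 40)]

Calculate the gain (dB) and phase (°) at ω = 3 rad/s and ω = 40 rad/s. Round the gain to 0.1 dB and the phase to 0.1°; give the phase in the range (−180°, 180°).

ω = 3: 10.9 dB, 40.7°; ω = 40: 10.9 dB, -40.7°

At s = jω = j3:
zero at origin: s = j3 → |·| = 3, ∠ = 90.00°
pole (s+3): 3 + j3 → |·| = √(3²+3²) = √18 ≈ 4.2426, ∠ = arctan(3/3) ≈ 45.00°
pole (s+40): 40 + j3 → |·| = √(40²+3²) = √1609 ≈ 40.112, ∠ = arctan(3/40) ≈ 4.29°
|G| = 200 · 3 / 170.18 ≈ 3.5257
Gain = 20 log₁₀(3.5257) ≈ 10.94 dB
∠G = 90.00° − 49.29° = 40.71°

At s = jω = j40:
zero at origin: s = j40 → |·| = 40, ∠ = 90.00°
pole (s+3): 3 + j40 → |·| = √(3²+40²) = √1609 ≈ 40.112, ∠ = arctan(40/3) ≈ 85.71°
pole (s+40): 40 + j40 → |·| = √(40²+40²) = √3200 ≈ 56.569, ∠ = arctan(40/40) ≈ 45.00°
|G| = 200 · 40 / 2269.1 ≈ 3.5256
Gain = 20 log₁₀(3.5256) ≈ 10.94 dB
∠G = 90.00° − 130.71° = -40.71°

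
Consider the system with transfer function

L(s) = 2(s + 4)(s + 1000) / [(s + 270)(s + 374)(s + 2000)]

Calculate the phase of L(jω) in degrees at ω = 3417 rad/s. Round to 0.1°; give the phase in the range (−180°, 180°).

-65.3°

At s = jω = j3417:
zero (s+4): 4 + j3417 → |·| = √(4²+3417²) = √11675905 ≈ 3417, ∠ = arctan(3417/4) ≈ 89.93°
zero (s+1000): 1000 + j3417 → |·| = √(1000²+3417²) = √12675889 ≈ 3560.3, ∠ = arctan(3417/1000) ≈ 73.69°
pole (s+270): 270 + j3417 → |·| = √(270²+3417²) = √11748789 ≈ 3427.7, ∠ = arctan(3417/270) ≈ 85.48°
pole (s+374): 374 + j3417 → |·| = √(374²+3417²) = √11815765 ≈ 3437.4, ∠ = arctan(3417/374) ≈ 83.75°
pole (s+2000): 2000 + j3417 → |·| = √(2000²+3417²) = √15675889 ≈ 3959.3, ∠ = arctan(3417/2000) ≈ 59.66°
∠L = 163.62° − 228.89° = -65.27°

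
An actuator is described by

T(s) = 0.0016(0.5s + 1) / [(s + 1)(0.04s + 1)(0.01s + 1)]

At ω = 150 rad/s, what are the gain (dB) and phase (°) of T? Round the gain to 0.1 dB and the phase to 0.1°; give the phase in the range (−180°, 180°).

-82.7 dB, -137.2°

At ω = 150 rad/s:
zero (1 + j150·0.5) = 1 + j75 → |·| ≈ 75.007, ∠ ≈ 89.24°
pole (1 + j150·1) = 1 + j150 → |·| ≈ 150, ∠ ≈ 89.62°
pole (1 + j150·0.04) = 1 + j6 → |·| ≈ 6.0828, ∠ ≈ 80.54°
pole (1 + j150·0.01) = 1 + j1.5 → |·| ≈ 1.8028, ∠ ≈ 56.31°
|T| = 0.0016 · 75.007 / (150 · 6.0828 · 1.8028) ≈ 7.2959e-05
Gain = 20 log₁₀(7.2959e-05) ≈ -82.74 dB
∠T = (89.24°) − (89.62° + 80.54° + 56.31°) = -137.23°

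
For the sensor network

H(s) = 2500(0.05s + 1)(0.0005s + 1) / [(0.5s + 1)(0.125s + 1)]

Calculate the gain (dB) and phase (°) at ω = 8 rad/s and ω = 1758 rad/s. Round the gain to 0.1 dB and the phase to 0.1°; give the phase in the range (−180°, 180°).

ω = 8: 53.3 dB, -98.9°; ω = 1758: 3.6 dB, -49.0°

At ω = 8 rad/s:
zero (1 + j8·0.05) = 1 + j0.4 → |·| ≈ 1.077, ∠ ≈ 21.80°
zero (1 + j8·0.0005) = 1 + j0.004 → |·| ≈ 1, ∠ ≈ 0.23°
pole (1 + j8·0.5) = 1 + j4 → |·| ≈ 4.1231, ∠ ≈ 75.96°
pole (1 + j8·0.125) = 1 + j1 → |·| ≈ 1.4142, ∠ ≈ 45.00°
|H| = 2500 · 1.077 · 1 / (4.1231 · 1.4142) ≈ 461.76
Gain = 20 log₁₀(461.76) ≈ 53.29 dB
∠H = (21.80° + 0.23°) − (75.96° + 45.00°) = -98.93°

At ω = 1758 rad/s:
zero (1 + j1758·0.05) = 1 + j87.9 → |·| ≈ 87.906, ∠ ≈ 89.35°
zero (1 + j1758·0.0005) = 1 + j0.879 → |·| ≈ 1.3314, ∠ ≈ 41.32°
pole (1 + j1758·0.5) = 1 + j879 → |·| ≈ 879, ∠ ≈ 89.93°
pole (1 + j1758·0.125) = 1 + j219.75 → |·| ≈ 219.75, ∠ ≈ 89.74°
|H| = 2500 · 87.906 · 1.3314 / (879 · 219.75) ≈ 1.5148
Gain = 20 log₁₀(1.5148) ≈ 3.61 dB
∠H = (89.35° + 41.32°) − (89.93° + 89.74°) = -49.00°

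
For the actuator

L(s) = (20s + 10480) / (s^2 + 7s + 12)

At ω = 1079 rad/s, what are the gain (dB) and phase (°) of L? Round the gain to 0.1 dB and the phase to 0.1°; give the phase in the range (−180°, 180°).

-33.7 dB, -115.5°

Substitute s = j1079:
Numerator: 20(j1079) + 10480 = 10480 + j21580
Denominator: (j1079)^2 + 7(j1079) + 12 = -1164229 + j7553
|N| = √(10480² + 21580²) ≈ 23990, ∠N ≈ 64.10°
|D| = √(1164229² + 7553²) ≈ 1.1643e+06, ∠D ≈ 179.63°
|L| = 23990 / 1.1643e+06 ≈ 0.020605
Gain = 20 log₁₀(0.020605) ≈ -33.72 dB
∠L = 64.10° − 179.63° = -115.53°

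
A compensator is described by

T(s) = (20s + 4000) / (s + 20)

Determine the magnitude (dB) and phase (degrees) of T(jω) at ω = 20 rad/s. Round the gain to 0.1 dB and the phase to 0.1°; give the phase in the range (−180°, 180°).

43.1 dB, -39.3°

Substitute s = j20:
Numerator: 20(j20) + 4000 = 4000 + j400
Denominator: (j20) + 20 = 20 + j20
|N| = √(4000² + 400²) ≈ 4020, ∠N ≈ 5.71°
|D| = √(20² + 20²) ≈ 28.284, ∠D ≈ 45.00°
|T| = 4020 / 28.284 ≈ 142.13
Gain = 20 log₁₀(142.13) ≈ 43.05 dB
∠T = 5.71° − 45.00° = -39.29°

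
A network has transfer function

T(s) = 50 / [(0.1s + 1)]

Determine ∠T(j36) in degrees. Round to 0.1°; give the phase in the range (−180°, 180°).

-74.5°

At ω = 36 rad/s:
pole (1 + j36·0.1) = 1 + j3.6 → |·| ≈ 3.7363, ∠ ≈ 74.48°
∠T = (0°) − (74.48°) = -74.48°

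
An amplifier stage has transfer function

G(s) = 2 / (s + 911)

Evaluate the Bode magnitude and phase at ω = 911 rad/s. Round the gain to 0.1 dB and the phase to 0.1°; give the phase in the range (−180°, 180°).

At s = jω = j911:
pole (s+911): 911 + j911 → |·| = √(911²+911²) = √1659842 ≈ 1288.3, ∠ = arctan(911/911) ≈ 45.00°
|G| = 2 / 1288.3 ≈ 0.0015524
Gain = 20 log₁₀(0.0015524) ≈ -56.18 dB
∠G = 0.00° − 45.00° = -45.00°

-56.2 dB, -45.0°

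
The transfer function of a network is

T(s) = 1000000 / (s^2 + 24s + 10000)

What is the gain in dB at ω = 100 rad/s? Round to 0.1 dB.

At s = jω = j100:
quadratic: (j100)² + 24·j100 + 10000 = 0 + j2400 → |·| ≈ 2400, ∠ ≈ 90.00°
|T| = 1000000 / 2400 ≈ 416.67
Gain = 20 log₁₀(416.67) ≈ 52.40 dB

52.4 dB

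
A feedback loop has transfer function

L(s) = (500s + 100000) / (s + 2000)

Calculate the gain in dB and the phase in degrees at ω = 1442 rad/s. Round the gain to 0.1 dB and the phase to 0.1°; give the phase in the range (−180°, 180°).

49.4 dB, 46.3°

Substitute s = j1442:
Numerator: 500(j1442) + 100000 = 100000 + j721000
Denominator: (j1442) + 2000 = 2000 + j1442
|N| = √(100000² + 721000²) ≈ 7.279e+05, ∠N ≈ 82.10°
|D| = √(2000² + 1442²) ≈ 2465.6, ∠D ≈ 35.79°
|L| = 7.279e+05 / 2465.6 ≈ 295.22
Gain = 20 log₁₀(295.22) ≈ 49.40 dB
∠L = 82.10° − 35.79° = 46.31°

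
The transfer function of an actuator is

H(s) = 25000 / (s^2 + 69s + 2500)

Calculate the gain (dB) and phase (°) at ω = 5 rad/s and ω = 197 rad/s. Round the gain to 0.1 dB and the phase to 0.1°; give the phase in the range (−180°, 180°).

ω = 5: 20.0 dB, -7.9°; ω = 197: -3.8 dB, -159.5°

At s = jω = j5:
quadratic: (j5)² + 69·j5 + 2500 = 2475 + j345 → |·| ≈ 2498.9, ∠ ≈ 7.94°
|H| = 25000 / 2498.9 ≈ 10.004
Gain = 20 log₁₀(10.004) ≈ 20.00 dB
∠H = 0.00° − 7.94° = -7.94°

At s = jω = j197:
quadratic: (j197)² + 69·j197 + 2500 = -36309 + j13593 → |·| ≈ 38770, ∠ ≈ 159.48°
|H| = 25000 / 38770 ≈ 0.64483
Gain = 20 log₁₀(0.64483) ≈ -3.81 dB
∠H = 0.00° − 159.48° = -159.48°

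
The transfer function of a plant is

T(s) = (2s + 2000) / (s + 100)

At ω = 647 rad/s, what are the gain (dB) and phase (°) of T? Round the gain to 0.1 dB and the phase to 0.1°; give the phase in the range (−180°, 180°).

Substitute s = j647:
Numerator: 2(j647) + 2000 = 2000 + j1294
Denominator: (j647) + 100 = 100 + j647
|N| = √(2000² + 1294²) ≈ 2382.1, ∠N ≈ 32.90°
|D| = √(100² + 647²) ≈ 654.68, ∠D ≈ 81.21°
|T| = 2382.1 / 654.68 ≈ 3.6386
Gain = 20 log₁₀(3.6386) ≈ 11.22 dB
∠T = 32.90° − 81.21° = -48.31°

11.2 dB, -48.3°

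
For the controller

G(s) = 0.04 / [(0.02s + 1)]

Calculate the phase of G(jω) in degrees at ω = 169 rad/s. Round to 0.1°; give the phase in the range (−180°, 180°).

-73.5°

At ω = 169 rad/s:
pole (1 + j169·0.02) = 1 + j3.38 → |·| ≈ 3.5248, ∠ ≈ 73.52°
∠G = (0°) − (73.52°) = -73.52°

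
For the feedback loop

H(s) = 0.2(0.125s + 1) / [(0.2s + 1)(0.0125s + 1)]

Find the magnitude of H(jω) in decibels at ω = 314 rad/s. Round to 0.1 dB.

At ω = 314 rad/s:
zero (1 + j314·0.125) = 1 + j39.25 → |·| ≈ 39.263, ∠ ≈ 88.54°
pole (1 + j314·0.2) = 1 + j62.8 → |·| ≈ 62.808, ∠ ≈ 89.09°
pole (1 + j314·0.0125) = 1 + j3.925 → |·| ≈ 4.0504, ∠ ≈ 75.71°
|H| = 0.2 · 39.263 / (62.808 · 4.0504) ≈ 0.030867
Gain = 20 log₁₀(0.030867) ≈ -30.21 dB

-30.2 dB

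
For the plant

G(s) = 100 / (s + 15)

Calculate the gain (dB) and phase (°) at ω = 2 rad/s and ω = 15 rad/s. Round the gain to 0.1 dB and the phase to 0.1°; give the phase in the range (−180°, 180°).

ω = 2: 16.4 dB, -7.6°; ω = 15: 13.5 dB, -45.0°

At s = jω = j2:
pole (s+15): 15 + j2 → |·| = √(15²+2²) = √229 ≈ 15.133, ∠ = arctan(2/15) ≈ 7.59°
|G| = 100 / 15.133 ≈ 6.6081
Gain = 20 log₁₀(6.6081) ≈ 16.40 dB
∠G = 0.00° − 7.59° = -7.59°

At s = jω = j15:
pole (s+15): 15 + j15 → |·| = √(15²+15²) = √450 ≈ 21.213, ∠ = arctan(15/15) ≈ 45.00°
|G| = 100 / 21.213 ≈ 4.7141
Gain = 20 log₁₀(4.7141) ≈ 13.47 dB
∠G = 0.00° − 45.00° = -45.00°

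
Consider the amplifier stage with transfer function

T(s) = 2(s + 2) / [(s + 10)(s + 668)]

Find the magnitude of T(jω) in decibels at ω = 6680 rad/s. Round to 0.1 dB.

At s = jω = j6680:
zero (s+2): 2 + j6680 → |·| = √(2²+6680²) = √44622404 ≈ 6680, ∠ = arctan(6680/2) ≈ 89.98°
pole (s+10): 10 + j6680 → |·| = √(10²+6680²) = √44622500 ≈ 6680, ∠ = arctan(6680/10) ≈ 89.91°
pole (s+668): 668 + j6680 → |·| = √(668²+6680²) = √45068624 ≈ 6713.3, ∠ = arctan(6680/668) ≈ 84.29°
|T| = 2 · 6680 / 4.4845e+07 ≈ 0.00029792
Gain = 20 log₁₀(0.00029792) ≈ -70.52 dB

-70.5 dB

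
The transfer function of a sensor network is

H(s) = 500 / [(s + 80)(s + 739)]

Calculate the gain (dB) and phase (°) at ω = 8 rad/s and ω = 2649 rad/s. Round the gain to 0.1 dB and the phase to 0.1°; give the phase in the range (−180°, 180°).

ω = 8: -41.5 dB, -6.3°; ω = 2649: -83.3 dB, -162.7°

At s = jω = j8:
pole (s+80): 80 + j8 → |·| = √(80²+8²) = √6464 ≈ 80.399, ∠ = arctan(8/80) ≈ 5.71°
pole (s+739): 739 + j8 → |·| = √(739²+8²) = √546185 ≈ 739.04, ∠ = arctan(8/739) ≈ 0.62°
|H| = 500 / 59418 ≈ 0.008415
Gain = 20 log₁₀(0.008415) ≈ -41.50 dB
∠H = 0.00° − 6.33° = -6.33°

At s = jω = j2649:
pole (s+80): 80 + j2649 → |·| = √(80²+2649²) = √7023601 ≈ 2650.2, ∠ = arctan(2649/80) ≈ 88.27°
pole (s+739): 739 + j2649 → |·| = √(739²+2649²) = √7563322 ≈ 2750.1, ∠ = arctan(2649/739) ≈ 74.41°
|H| = 500 / 7.2883e+06 ≈ 6.8603e-05
Gain = 20 log₁₀(6.8603e-05) ≈ -83.27 dB
∠H = 0.00° − 162.68° = -162.68°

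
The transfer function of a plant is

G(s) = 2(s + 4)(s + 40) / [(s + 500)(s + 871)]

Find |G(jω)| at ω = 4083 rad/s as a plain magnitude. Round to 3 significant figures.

1.94

At s = jω = j4083:
zero (s+4): 4 + j4083 → |·| = √(4²+4083²) = √16670905 ≈ 4083, ∠ = arctan(4083/4) ≈ 89.94°
zero (s+40): 40 + j4083 → |·| = √(40²+4083²) = √16672489 ≈ 4083.2, ∠ = arctan(4083/40) ≈ 89.44°
pole (s+500): 500 + j4083 → |·| = √(500²+4083²) = √16920889 ≈ 4113.5, ∠ = arctan(4083/500) ≈ 83.02°
pole (s+871): 871 + j4083 → |·| = √(871²+4083²) = √17429530 ≈ 4174.9, ∠ = arctan(4083/871) ≈ 77.96°
|G| = 2 · 1.6672e+07 / 1.7173e+07 ≈ 1.9417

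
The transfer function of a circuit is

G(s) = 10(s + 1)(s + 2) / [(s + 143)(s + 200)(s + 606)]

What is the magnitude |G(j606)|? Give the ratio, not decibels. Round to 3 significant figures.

0.0108

At s = jω = j606:
zero (s+1): 1 + j606 → |·| = √(1²+606²) = √367237 ≈ 606, ∠ = arctan(606/1) ≈ 89.91°
zero (s+2): 2 + j606 → |·| = √(2²+606²) = √367240 ≈ 606, ∠ = arctan(606/2) ≈ 89.81°
pole (s+143): 143 + j606 → |·| = √(143²+606²) = √387685 ≈ 622.64, ∠ = arctan(606/143) ≈ 76.72°
pole (s+200): 200 + j606 → |·| = √(200²+606²) = √407236 ≈ 638.15, ∠ = arctan(606/200) ≈ 71.74°
pole (s+606): 606 + j606 → |·| = √(606²+606²) = √734472 ≈ 857.01, ∠ = arctan(606/606) ≈ 45.00°
|G| = 10 · 3.6724e+05 / 3.4052e+08 ≈ 0.010785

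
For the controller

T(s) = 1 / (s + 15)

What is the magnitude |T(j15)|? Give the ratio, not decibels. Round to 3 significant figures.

0.0471

At s = jω = j15:
pole (s+15): 15 + j15 → |·| = √(15²+15²) = √450 ≈ 21.213, ∠ = arctan(15/15) ≈ 45.00°
|T| = 1 / 21.213 ≈ 0.047141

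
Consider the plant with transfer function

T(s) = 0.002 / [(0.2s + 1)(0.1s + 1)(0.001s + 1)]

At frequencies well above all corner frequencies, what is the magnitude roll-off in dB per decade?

Each pole contributes −20 dB/decade at high frequency; each zero contributes +20 dB/decade.
Net: 0 zero(s) − 3 pole(s) → -60 dB/decade.

-60 dB/decade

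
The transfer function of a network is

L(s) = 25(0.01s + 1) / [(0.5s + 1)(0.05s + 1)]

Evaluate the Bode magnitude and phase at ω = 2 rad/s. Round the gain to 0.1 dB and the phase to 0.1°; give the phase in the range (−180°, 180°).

At ω = 2 rad/s:
zero (1 + j2·0.01) = 1 + j0.02 → |·| ≈ 1.0002, ∠ ≈ 1.15°
pole (1 + j2·0.5) = 1 + j1 → |·| ≈ 1.4142, ∠ ≈ 45.00°
pole (1 + j2·0.05) = 1 + j0.1 → |·| ≈ 1.005, ∠ ≈ 5.71°
|L| = 25 · 1.0002 / (1.4142 · 1.005) ≈ 17.593
Gain = 20 log₁₀(17.593) ≈ 24.91 dB
∠L = (1.15°) − (45.00° + 5.71°) = -49.56°

24.9 dB, -49.6°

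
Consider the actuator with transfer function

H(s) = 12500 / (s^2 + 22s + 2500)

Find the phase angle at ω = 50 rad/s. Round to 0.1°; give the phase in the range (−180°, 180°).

At s = jω = j50:
quadratic: (j50)² + 22·j50 + 2500 = 0 + j1100 → |·| ≈ 1100, ∠ ≈ 90.00°
∠H = 0.00° − 90.00° = -90.00°

-90.0°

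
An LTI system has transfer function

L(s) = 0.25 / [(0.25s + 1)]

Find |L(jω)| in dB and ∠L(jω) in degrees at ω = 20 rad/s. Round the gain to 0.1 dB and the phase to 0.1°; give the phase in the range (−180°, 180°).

At ω = 20 rad/s:
pole (1 + j20·0.25) = 1 + j5 → |·| ≈ 5.099, ∠ ≈ 78.69°
|L| = 0.25 · 1 / (5.099) ≈ 0.049029
Gain = 20 log₁₀(0.049029) ≈ -26.19 dB
∠L = (0°) − (78.69°) = -78.69°

-26.2 dB, -78.7°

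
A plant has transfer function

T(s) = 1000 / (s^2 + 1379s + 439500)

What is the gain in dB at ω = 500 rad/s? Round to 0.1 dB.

-57.1 dB

Substitute s = j500:
Numerator: 1000 = 1000 + j0
Denominator: (j500)^2 + 1379(j500) + 439500 = 189500 + j689500
|N| = √(1000² + 0²) ≈ 1000, ∠N ≈ 0.00°
|D| = √(189500² + 689500²) ≈ 7.1507e+05, ∠D ≈ 74.63°
|T| = 1000 / 7.1507e+05 ≈ 0.0013985
Gain = 20 log₁₀(0.0013985) ≈ -57.09 dB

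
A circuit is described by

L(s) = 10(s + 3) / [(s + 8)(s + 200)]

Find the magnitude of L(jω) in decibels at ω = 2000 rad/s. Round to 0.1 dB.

At s = jω = j2000:
zero (s+3): 3 + j2000 → |·| = √(3²+2000²) = √4000009 ≈ 2000, ∠ = arctan(2000/3) ≈ 89.91°
pole (s+8): 8 + j2000 → |·| = √(8²+2000²) = √4000064 ≈ 2000, ∠ = arctan(2000/8) ≈ 89.77°
pole (s+200): 200 + j2000 → |·| = √(200²+2000²) = √4040000 ≈ 2010, ∠ = arctan(2000/200) ≈ 84.29°
|L| = 10 · 2000 / 4.02e+06 ≈ 0.0049751
Gain = 20 log₁₀(0.0049751) ≈ -46.06 dB

-46.1 dB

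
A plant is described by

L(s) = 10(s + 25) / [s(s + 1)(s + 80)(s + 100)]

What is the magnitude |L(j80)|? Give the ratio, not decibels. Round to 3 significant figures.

At s = jω = j80:
zero (s+25): 25 + j80 → |·| = √(25²+80²) = √7025 ≈ 83.815, ∠ = arctan(80/25) ≈ 72.65°
pole (s+1): 1 + j80 → |·| = √(1²+80²) = √6401 ≈ 80.006, ∠ = arctan(80/1) ≈ 89.28°
pole (s+80): 80 + j80 → |·| = √(80²+80²) = √12800 ≈ 113.14, ∠ = arctan(80/80) ≈ 45.00°
pole (s+100): 100 + j80 → |·| = √(100²+80²) = √16400 ≈ 128.06, ∠ = arctan(80/100) ≈ 38.66°
pole at origin: |s| = 80, ∠ = 90.00° (in denominator)
|L| = 10 · 83.815 / 9.2735e+07 ≈ 9.0381e-06

9.04e-06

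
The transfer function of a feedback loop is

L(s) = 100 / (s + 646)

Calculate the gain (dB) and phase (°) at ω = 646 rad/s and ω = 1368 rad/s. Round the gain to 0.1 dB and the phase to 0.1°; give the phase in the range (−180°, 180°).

At s = jω = j646:
pole (s+646): 646 + j646 → |·| = √(646²+646²) = √834632 ≈ 913.58, ∠ = arctan(646/646) ≈ 45.00°
|L| = 100 / 913.58 ≈ 0.10946
Gain = 20 log₁₀(0.10946) ≈ -19.21 dB
∠L = 0.00° − 45.00° = -45.00°

At s = jω = j1368:
pole (s+646): 646 + j1368 → |·| = √(646²+1368²) = √2288740 ≈ 1512.9, ∠ = arctan(1368/646) ≈ 64.72°
|L| = 100 / 1512.9 ≈ 0.066098
Gain = 20 log₁₀(0.066098) ≈ -23.60 dB
∠L = 0.00° − 64.72° = -64.72°

ω = 646: -19.2 dB, -45.0°; ω = 1368: -23.6 dB, -64.7°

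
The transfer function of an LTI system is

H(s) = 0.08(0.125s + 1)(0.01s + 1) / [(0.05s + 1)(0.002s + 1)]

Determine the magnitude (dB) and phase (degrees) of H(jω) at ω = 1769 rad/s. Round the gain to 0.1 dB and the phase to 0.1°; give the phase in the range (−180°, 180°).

At ω = 1769 rad/s:
zero (1 + j1769·0.125) = 1 + j221.125 → |·| ≈ 221.13, ∠ ≈ 89.74°
zero (1 + j1769·0.01) = 1 + j17.69 → |·| ≈ 17.718, ∠ ≈ 86.76°
pole (1 + j1769·0.05) = 1 + j88.45 → |·| ≈ 88.456, ∠ ≈ 89.35°
pole (1 + j1769·0.002) = 1 + j3.538 → |·| ≈ 3.6766, ∠ ≈ 74.22°
|H| = 0.08 · 221.13 · 17.718 / (88.456 · 3.6766) ≈ 0.96378
Gain = 20 log₁₀(0.96378) ≈ -0.32 dB
∠H = (89.74° + 86.76°) − (89.35° + 74.22°) = 12.93°

-0.3 dB, 12.9°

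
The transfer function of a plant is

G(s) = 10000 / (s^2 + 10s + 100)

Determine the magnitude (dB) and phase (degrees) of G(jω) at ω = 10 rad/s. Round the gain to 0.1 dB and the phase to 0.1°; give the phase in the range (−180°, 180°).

At s = jω = j10:
quadratic: (j10)² + 10·j10 + 100 = 0 + j100 → |·| ≈ 100, ∠ ≈ 90.00°
|G| = 10000 / 100 ≈ 100
Gain = 20 log₁₀(100) ≈ 40.00 dB
∠G = 0.00° − 90.00° = -90.00°

40.0 dB, -90.0°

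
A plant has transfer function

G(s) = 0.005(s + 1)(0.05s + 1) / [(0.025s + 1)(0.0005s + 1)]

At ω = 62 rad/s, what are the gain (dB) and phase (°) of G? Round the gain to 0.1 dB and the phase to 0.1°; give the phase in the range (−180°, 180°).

-5.2 dB, 102.3°

At ω = 62 rad/s:
zero (1 + j62·1) = 1 + j62 → |·| ≈ 62.008, ∠ ≈ 89.08°
zero (1 + j62·0.05) = 1 + j3.1 → |·| ≈ 3.2573, ∠ ≈ 72.12°
pole (1 + j62·0.025) = 1 + j1.55 → |·| ≈ 1.8446, ∠ ≈ 57.17°
pole (1 + j62·0.0005) = 1 + j0.031 → |·| ≈ 1.0005, ∠ ≈ 1.78°
|G| = 0.005 · 62.008 · 3.2573 / (1.8446 · 1.0005) ≈ 0.54721
Gain = 20 log₁₀(0.54721) ≈ -5.24 dB
∠G = (89.08° + 72.12°) − (57.17° + 1.78°) = 102.25°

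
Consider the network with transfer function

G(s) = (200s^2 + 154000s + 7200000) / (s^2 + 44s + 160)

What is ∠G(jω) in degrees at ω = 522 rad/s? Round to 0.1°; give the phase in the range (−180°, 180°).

-54.7°

Substitute s = j522:
Numerator: 200(j522)^2 + 154000(j522) + 7200000 = -47296800 + j80388000
Denominator: (j522)^2 + 44(j522) + 160 = -272324 + j22968
|N| = √(47296800² + 80388000²) ≈ 9.327e+07, ∠N ≈ 120.47°
|D| = √(272324² + 22968²) ≈ 2.7329e+05, ∠D ≈ 175.18°
∠G = 120.47° − 175.18° = -54.71°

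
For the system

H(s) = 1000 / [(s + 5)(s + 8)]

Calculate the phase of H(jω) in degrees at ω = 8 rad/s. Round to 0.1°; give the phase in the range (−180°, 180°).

At s = jω = j8:
pole (s+5): 5 + j8 → |·| = √(5²+8²) = √89 ≈ 9.434, ∠ = arctan(8/5) ≈ 57.99°
pole (s+8): 8 + j8 → |·| = √(8²+8²) = √128 ≈ 11.314, ∠ = arctan(8/8) ≈ 45.00°
∠H = 0.00° − 102.99° = -102.99°

-103.0°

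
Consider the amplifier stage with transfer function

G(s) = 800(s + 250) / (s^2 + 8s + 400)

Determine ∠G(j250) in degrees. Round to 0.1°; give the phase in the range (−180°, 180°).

-133.2°

At s = jω = j250:
zero (s+250): 250 + j250 → |·| = √(250²+250²) = √125000 ≈ 353.55, ∠ = arctan(250/250) ≈ 45.00°
quadratic: (j250)² + 8·j250 + 400 = -62100 + j2000 → |·| ≈ 62132, ∠ ≈ 178.16°
∠G = 45.00° − 178.16° = -133.16°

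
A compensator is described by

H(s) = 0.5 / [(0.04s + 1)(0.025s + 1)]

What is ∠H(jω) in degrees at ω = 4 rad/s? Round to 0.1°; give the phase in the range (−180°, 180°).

-14.8°

At ω = 4 rad/s:
pole (1 + j4·0.04) = 1 + j0.16 → |·| ≈ 1.0127, ∠ ≈ 9.09°
pole (1 + j4·0.025) = 1 + j0.1 → |·| ≈ 1.005, ∠ ≈ 5.71°
∠H = (0°) − (9.09° + 5.71°) = -14.80°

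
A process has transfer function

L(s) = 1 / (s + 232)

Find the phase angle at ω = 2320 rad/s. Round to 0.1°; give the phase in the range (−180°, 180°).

Substitute s = j2320:
Numerator: 1 = 1 + j0
Denominator: (j2320) + 232 = 232 + j2320
|N| = √(1² + 0²) ≈ 1, ∠N ≈ 0.00°
|D| = √(232² + 2320²) ≈ 2331.6, ∠D ≈ 84.29°
∠L = 0.00° − 84.29° = -84.29°

-84.3°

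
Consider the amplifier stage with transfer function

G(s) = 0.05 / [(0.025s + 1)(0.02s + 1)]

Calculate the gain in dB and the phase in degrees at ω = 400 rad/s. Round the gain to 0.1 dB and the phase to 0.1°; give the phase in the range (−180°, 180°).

-64.2 dB, -167.2°

At ω = 400 rad/s:
pole (1 + j400·0.025) = 1 + j10 → |·| ≈ 10.05, ∠ ≈ 84.29°
pole (1 + j400·0.02) = 1 + j8 → |·| ≈ 8.0623, ∠ ≈ 82.87°
|G| = 0.05 · 1 / (10.05 · 8.0623) ≈ 0.00061708
Gain = 20 log₁₀(0.00061708) ≈ -64.19 dB
∠G = (0°) − (84.29° + 82.87°) = -167.16°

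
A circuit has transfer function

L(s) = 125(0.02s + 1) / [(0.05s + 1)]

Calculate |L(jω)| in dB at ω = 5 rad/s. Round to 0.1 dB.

41.7 dB

At ω = 5 rad/s:
zero (1 + j5·0.02) = 1 + j0.1 → |·| ≈ 1.005, ∠ ≈ 5.71°
pole (1 + j5·0.05) = 1 + j0.25 → |·| ≈ 1.0308, ∠ ≈ 14.04°
|L| = 125 · 1.005 / (1.0308) ≈ 121.87
Gain = 20 log₁₀(121.87) ≈ 41.72 dB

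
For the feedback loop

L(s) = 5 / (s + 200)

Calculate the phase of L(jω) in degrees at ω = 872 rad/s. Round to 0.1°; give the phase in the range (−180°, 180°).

At s = jω = j872:
pole (s+200): 200 + j872 → |·| = √(200²+872²) = √800384 ≈ 894.64, ∠ = arctan(872/200) ≈ 77.08°
∠L = 0.00° − 77.08° = -77.08°

-77.1°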